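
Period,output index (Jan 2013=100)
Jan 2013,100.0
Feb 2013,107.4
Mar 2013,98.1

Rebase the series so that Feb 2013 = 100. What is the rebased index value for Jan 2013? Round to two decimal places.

Rebased(Jan 2013) = 100.0 / 107.4 × 100 = 93.1099

93.11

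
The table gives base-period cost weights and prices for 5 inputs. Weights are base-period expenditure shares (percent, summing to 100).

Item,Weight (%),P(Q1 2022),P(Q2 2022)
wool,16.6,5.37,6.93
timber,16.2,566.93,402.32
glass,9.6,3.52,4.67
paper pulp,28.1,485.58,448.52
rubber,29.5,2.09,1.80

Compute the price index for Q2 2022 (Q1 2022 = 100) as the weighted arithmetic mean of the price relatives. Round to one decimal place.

wool: 16.6 × (6.93/5.37) = 16.6 × 1.290503 = 21.4223
timber: 16.2 × (402.32/566.93) = 16.2 × 0.709647 = 11.4963
glass: 9.6 × (4.67/3.52) = 9.6 × 1.326705 = 12.7364
paper pulp: 28.1 × (448.52/485.58) = 28.1 × 0.923679 = 25.9554
rubber: 29.5 × (1.80/2.09) = 29.5 × 0.861244 = 25.4067
Index = Σ wᵢ·(p₁ᵢ/p₀ᵢ) = 21.4223 + 11.4963 + 12.7364 + 25.9554 + 25.4067 = 97.0171

97.0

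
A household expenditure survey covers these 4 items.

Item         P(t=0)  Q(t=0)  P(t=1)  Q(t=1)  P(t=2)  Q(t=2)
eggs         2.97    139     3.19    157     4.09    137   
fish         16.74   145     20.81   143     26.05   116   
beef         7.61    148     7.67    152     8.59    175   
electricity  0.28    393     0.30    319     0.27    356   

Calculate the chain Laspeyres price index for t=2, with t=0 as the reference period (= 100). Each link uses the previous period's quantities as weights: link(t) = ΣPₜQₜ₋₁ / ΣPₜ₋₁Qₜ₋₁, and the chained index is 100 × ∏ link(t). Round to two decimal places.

140.55

Link t=0→t=1:
ΣP(t=1)Q(t=0) = 3.19×139 + 20.81×145 + 7.67×148 + 0.30×393 = 443.41 + 3017.45 + 1135.16 + 117.9 = 4713.92
ΣP(t=0)Q(t=0) = 2.97×139 + 16.74×145 + 7.61×148 + 0.28×393 = 412.83 + 2427.3 + 1126.28 + 110.04 = 4076.45
link = 4713.92/4076.45 = 1.156379
Link t=1→t=2:
ΣP(t=2)Q(t=1) = 4.09×157 + 26.05×143 + 8.59×152 + 0.27×319 = 642.13 + 3725.15 + 1305.68 + 86.13 = 5759.09
ΣP(t=1)Q(t=1) = 3.19×157 + 20.81×143 + 7.67×152 + 0.30×319 = 500.83 + 2975.83 + 1165.84 + 95.7 = 4738.2
link = 5759.09/4738.2 = 1.215459
Chained index = 100 × 1.156379 × 1.215459 = 140.5531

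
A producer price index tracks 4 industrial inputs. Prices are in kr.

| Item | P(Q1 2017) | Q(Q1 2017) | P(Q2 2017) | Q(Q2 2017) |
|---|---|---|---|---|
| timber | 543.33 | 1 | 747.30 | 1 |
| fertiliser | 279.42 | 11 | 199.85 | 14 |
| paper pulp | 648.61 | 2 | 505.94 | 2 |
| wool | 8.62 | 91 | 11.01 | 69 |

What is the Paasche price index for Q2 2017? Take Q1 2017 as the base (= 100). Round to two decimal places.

83.77

Paasche price index uses current-period quantities as weights.
ΣP(Q2 2017)·Q(Q2 2017) = 747.30×1 + 199.85×14 + 505.94×2 + 11.01×69 = 747.3 + 2797.9 + 1011.88 + 759.69 = 5316.77
ΣP(Q1 2017)·Q(Q2 2017) = 543.33×1 + 279.42×14 + 648.61×2 + 8.62×69 = 543.33 + 3911.88 + 1297.22 + 594.78 = 6347.21
Index = 5316.77 / 6347.21 × 100 = 83.7655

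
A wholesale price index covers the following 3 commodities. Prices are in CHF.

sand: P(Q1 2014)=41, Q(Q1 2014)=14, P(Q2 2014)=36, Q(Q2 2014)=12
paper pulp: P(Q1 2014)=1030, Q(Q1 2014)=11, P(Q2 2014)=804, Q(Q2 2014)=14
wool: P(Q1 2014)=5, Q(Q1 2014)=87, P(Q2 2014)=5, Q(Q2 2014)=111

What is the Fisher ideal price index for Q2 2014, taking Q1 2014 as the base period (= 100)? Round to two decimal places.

Laspeyres component (base-period weights):
ΣP(Q2 2014)Q(Q1 2014) = 36×14 + 804×11 + 5×87 = 504 + 8844 + 435 = 9783
ΣP(Q1 2014)Q(Q1 2014) = 41×14 + 1030×11 + 5×87 = 574 + 11330 + 435 = 12339
L = 9783 / 12339 × 100 = 79.2852
Paasche component (current-period weights):
ΣP(Q2 2014)Q(Q2 2014) = 36×12 + 804×14 + 5×111 = 432 + 11256 + 555 = 12243
ΣP(Q1 2014)Q(Q2 2014) = 41×12 + 1030×14 + 5×111 = 492 + 14420 + 555 = 15467
P = 12243 / 15467 × 100 = 79.1556
Fisher = √(L × P) = √(79.2852 × 79.1556) = 79.2204

79.22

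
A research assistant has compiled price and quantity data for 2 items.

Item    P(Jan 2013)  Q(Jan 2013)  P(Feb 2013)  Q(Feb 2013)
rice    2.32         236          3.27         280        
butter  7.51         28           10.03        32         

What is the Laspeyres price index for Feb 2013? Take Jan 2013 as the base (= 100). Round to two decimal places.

138.90

Laspeyres price index uses base-period quantities as weights.
ΣP(Feb 2013)·Q(Jan 2013) = 3.27×236 + 10.03×28 = 771.72 + 280.84 = 1052.56
ΣP(Jan 2013)·Q(Jan 2013) = 2.32×236 + 7.51×28 = 547.52 + 210.28 = 757.8
Index = 1052.56 / 757.8 × 100 = 138.8968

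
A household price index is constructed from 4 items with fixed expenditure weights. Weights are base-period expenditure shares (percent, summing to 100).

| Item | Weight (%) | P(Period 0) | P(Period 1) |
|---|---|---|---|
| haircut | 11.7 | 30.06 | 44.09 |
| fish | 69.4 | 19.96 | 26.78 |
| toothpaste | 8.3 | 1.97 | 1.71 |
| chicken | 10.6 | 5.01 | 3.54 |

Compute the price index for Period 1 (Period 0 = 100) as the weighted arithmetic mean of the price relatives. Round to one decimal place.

125.0

haircut: 11.7 × (44.09/30.06) = 11.7 × 1.466733 = 17.1608
fish: 69.4 × (26.78/19.96) = 69.4 × 1.341683 = 93.1128
toothpaste: 8.3 × (1.71/1.97) = 8.3 × 0.868020 = 7.2046
chicken: 10.6 × (3.54/5.01) = 10.6 × 0.706587 = 7.4898
Index = Σ wᵢ·(p₁ᵢ/p₀ᵢ) = 17.1608 + 93.1128 + 7.2046 + 7.4898 = 124.9680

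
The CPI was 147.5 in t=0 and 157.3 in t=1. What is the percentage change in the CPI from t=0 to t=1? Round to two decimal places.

Change = (157.3 − 147.5) / 147.5 × 100
       = 9.8 / 147.5 × 100 = 6.6441%

6.64%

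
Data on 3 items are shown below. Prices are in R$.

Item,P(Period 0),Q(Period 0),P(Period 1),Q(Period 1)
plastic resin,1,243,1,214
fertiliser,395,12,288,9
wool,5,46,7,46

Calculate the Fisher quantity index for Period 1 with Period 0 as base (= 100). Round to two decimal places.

77.25

Laspeyres component (base-period weights):
ΣP(Period 0)Q(Period 1) = 1×214 + 395×9 + 5×46 = 214 + 3555 + 230 = 3999
ΣP(Period 0)Q(Period 0) = 1×243 + 395×12 + 5×46 = 243 + 4740 + 230 = 5213
L = 3999 / 5213 × 100 = 76.7121
Paasche component (current-period weights):
ΣP(Period 1)Q(Period 1) = 1×214 + 288×9 + 7×46 = 214 + 2592 + 322 = 3128
ΣP(Period 1)Q(Period 0) = 1×243 + 288×12 + 7×46 = 243 + 3456 + 322 = 4021
P = 3128 / 4021 × 100 = 77.7916
Fisher = √(L × P) = √(76.7121 × 77.7916) = 77.2499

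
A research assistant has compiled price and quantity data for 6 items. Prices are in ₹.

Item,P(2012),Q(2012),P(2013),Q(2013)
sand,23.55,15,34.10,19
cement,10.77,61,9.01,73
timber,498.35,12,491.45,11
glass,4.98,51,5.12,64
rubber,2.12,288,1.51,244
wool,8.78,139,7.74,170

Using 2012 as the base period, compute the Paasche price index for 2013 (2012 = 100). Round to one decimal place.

96.5

Paasche price index uses current-period quantities as weights.
ΣP(2013)·Q(2013) = 34.10×19 + 9.01×73 + 491.45×11 + 5.12×64 + 1.51×244 + 7.74×170 = 647.9 + 657.73 + 5405.95 + 327.68 + 368.44 + 1315.8 = 8723.5
ΣP(2012)·Q(2013) = 23.55×19 + 10.77×73 + 498.35×11 + 4.98×64 + 2.12×244 + 8.78×170 = 447.45 + 786.21 + 5481.85 + 318.72 + 517.28 + 1492.6 = 9044.11
Index = 8723.5 / 9044.11 × 100 = 96.4550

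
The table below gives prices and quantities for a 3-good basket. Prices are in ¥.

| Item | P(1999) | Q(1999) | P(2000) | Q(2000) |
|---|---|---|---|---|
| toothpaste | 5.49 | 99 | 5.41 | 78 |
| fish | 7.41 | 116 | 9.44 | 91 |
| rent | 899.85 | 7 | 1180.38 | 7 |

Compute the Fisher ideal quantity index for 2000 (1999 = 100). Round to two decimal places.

Laspeyres component (base-period weights):
ΣP(1999)Q(2000) = 5.49×78 + 7.41×91 + 899.85×7 = 428.22 + 674.31 + 6298.95 = 7401.48
ΣP(1999)Q(1999) = 5.49×99 + 7.41×116 + 899.85×7 = 543.51 + 859.56 + 6298.95 = 7702.02
L = 7401.48 / 7702.02 × 100 = 96.0979
Paasche component (current-period weights):
ΣP(2000)Q(2000) = 5.41×78 + 9.44×91 + 1180.38×7 = 421.98 + 859.04 + 8262.66 = 9543.68
ΣP(2000)Q(1999) = 5.41×99 + 9.44×116 + 1180.38×7 = 535.59 + 1095.04 + 8262.66 = 9893.29
P = 9543.68 / 9893.29 × 100 = 96.4662
Fisher = √(L × P) = √(96.0979 × 96.4662) = 96.2819

96.28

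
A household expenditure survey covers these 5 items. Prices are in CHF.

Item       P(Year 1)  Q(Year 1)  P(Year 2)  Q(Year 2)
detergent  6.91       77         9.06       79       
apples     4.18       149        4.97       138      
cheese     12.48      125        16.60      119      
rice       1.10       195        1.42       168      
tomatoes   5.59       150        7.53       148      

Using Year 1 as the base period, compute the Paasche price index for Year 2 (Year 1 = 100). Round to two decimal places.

130.66

Paasche price index uses current-period quantities as weights.
ΣP(Year 2)·Q(Year 2) = 9.06×79 + 4.97×138 + 16.60×119 + 1.42×168 + 7.53×148 = 715.74 + 685.86 + 1975.4 + 238.56 + 1114.44 = 4730
ΣP(Year 1)·Q(Year 2) = 6.91×79 + 4.18×138 + 12.48×119 + 1.10×168 + 5.59×148 = 545.89 + 576.84 + 1485.12 + 184.8 + 827.32 = 3619.97
Index = 4730 / 3619.97 × 100 = 130.6641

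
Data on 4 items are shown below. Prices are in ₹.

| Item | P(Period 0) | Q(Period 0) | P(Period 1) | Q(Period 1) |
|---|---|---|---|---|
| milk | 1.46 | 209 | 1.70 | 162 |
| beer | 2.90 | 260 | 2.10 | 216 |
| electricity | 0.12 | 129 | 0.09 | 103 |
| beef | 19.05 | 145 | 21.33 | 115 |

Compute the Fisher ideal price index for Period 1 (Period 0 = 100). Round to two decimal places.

104.24

Laspeyres component (base-period weights):
ΣP(Period 1)Q(Period 0) = 1.70×209 + 2.10×260 + 0.09×129 + 21.33×145 = 355.3 + 546 + 11.61 + 3092.85 = 4005.76
ΣP(Period 0)Q(Period 0) = 1.46×209 + 2.90×260 + 0.12×129 + 19.05×145 = 305.14 + 754 + 15.48 + 2762.25 = 3836.87
L = 4005.76 / 3836.87 × 100 = 104.4018
Paasche component (current-period weights):
ΣP(Period 1)Q(Period 1) = 1.70×162 + 2.10×216 + 0.09×103 + 21.33×115 = 275.4 + 453.6 + 9.27 + 2452.95 = 3191.22
ΣP(Period 0)Q(Period 1) = 1.46×162 + 2.90×216 + 0.12×103 + 19.05×115 = 236.52 + 626.4 + 12.36 + 2190.75 = 3066.03
P = 3191.22 / 3066.03 × 100 = 104.0831
Fisher = √(L × P) = √(104.4018 × 104.0831) = 104.2423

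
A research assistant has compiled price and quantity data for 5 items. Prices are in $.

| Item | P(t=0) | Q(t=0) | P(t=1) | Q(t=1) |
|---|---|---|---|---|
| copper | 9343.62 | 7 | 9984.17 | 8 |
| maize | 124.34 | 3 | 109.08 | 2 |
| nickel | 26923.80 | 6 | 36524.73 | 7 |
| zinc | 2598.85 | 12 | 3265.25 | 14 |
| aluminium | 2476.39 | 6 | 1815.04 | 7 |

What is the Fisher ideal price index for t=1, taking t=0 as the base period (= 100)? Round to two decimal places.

124.22

Laspeyres component (base-period weights):
ΣP(t=1)Q(t=0) = 9984.17×7 + 109.08×3 + 36524.73×6 + 3265.25×12 + 1815.04×6 = 69889.19 + 327.24 + 219148.38 + 39183 + 10890.24 = 339438.05
ΣP(t=0)Q(t=0) = 9343.62×7 + 124.34×3 + 26923.80×6 + 2598.85×12 + 2476.39×6 = 65405.34 + 373.02 + 161542.8 + 31186.2 + 14858.34 = 273365.7
L = 339438.05 / 273365.7 × 100 = 124.1699
Paasche component (current-period weights):
ΣP(t=1)Q(t=1) = 9984.17×8 + 109.08×2 + 36524.73×7 + 3265.25×14 + 1815.04×7 = 79873.36 + 218.16 + 255673.11 + 45713.5 + 12705.28 = 394183.41
ΣP(t=0)Q(t=1) = 9343.62×8 + 124.34×2 + 26923.80×7 + 2598.85×14 + 2476.39×7 = 74748.96 + 248.68 + 188466.6 + 36383.9 + 17334.73 = 317182.87
P = 394183.41 / 317182.87 × 100 = 124.2764
Fisher = √(L × P) = √(124.1699 × 124.2764) = 124.2232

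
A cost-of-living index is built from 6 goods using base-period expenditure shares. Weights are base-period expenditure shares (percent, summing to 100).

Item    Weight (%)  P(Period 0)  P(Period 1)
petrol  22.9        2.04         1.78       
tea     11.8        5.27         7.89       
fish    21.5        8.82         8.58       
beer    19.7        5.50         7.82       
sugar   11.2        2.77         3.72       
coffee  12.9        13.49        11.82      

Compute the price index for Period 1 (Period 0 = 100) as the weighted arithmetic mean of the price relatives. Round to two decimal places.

petrol: 22.9 × (1.78/2.04) = 22.9 × 0.872549 = 19.9814
tea: 11.8 × (7.89/5.27) = 11.8 × 1.497154 = 17.6664
fish: 21.5 × (8.58/8.82) = 21.5 × 0.972789 = 20.9150
beer: 19.7 × (7.82/5.50) = 19.7 × 1.421818 = 28.0098
sugar: 11.2 × (3.72/2.77) = 11.2 × 1.342960 = 15.0412
coffee: 12.9 × (11.82/13.49) = 12.9 × 0.876205 = 11.3030
Index = Σ wᵢ·(p₁ᵢ/p₀ᵢ) = 19.9814 + 17.6664 + 20.9150 + 28.0098 + 15.0412 + 11.3030 = 112.9168

112.92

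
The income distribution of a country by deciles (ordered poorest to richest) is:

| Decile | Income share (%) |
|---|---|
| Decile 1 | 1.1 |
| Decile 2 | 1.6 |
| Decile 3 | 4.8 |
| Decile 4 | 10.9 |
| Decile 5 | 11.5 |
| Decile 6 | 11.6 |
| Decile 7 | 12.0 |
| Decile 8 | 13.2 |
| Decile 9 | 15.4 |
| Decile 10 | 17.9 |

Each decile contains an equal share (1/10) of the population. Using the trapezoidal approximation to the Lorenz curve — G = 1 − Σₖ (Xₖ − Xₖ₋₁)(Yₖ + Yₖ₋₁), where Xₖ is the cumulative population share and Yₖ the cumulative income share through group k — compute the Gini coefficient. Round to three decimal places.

Cumulative income shares Yₖ: 0.0110, 0.0270, 0.0750, 0.1840, 0.2990, 0.4150, 0.5350, 0.6670, 0.8210, 1.0000
Σ (Xₖ−Xₖ₋₁)(Yₖ+Yₖ₋₁) = (1/10)(0.0110+0.0000) + (1/10)(0.0270+0.0110) + (1/10)(0.0750+0.0270) + (1/10)(0.1840+0.0750) + (1/10)(0.2990+0.1840) + (1/10)(0.4150+0.2990) + (1/10)(0.5350+0.4150) + (1/10)(0.6670+0.5350) + (1/10)(0.8210+0.6670) + (1/10)(1.0000+0.8210)
  = 0.0011 + 0.0038 + 0.0102 + 0.0259 + 0.0483 + 0.0714 + 0.0950 + 0.1202 + 0.1488 + 0.1821 = 0.7068
G = 1 − 0.7068 = 0.2932

0.293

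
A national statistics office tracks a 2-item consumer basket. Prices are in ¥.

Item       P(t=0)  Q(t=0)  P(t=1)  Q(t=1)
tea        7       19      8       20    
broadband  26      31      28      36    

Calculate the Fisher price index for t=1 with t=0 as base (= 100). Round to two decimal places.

Laspeyres component (base-period weights):
ΣP(t=1)Q(t=0) = 8×19 + 28×31 = 152 + 868 = 1020
ΣP(t=0)Q(t=0) = 7×19 + 26×31 = 133 + 806 = 939
L = 1020 / 939 × 100 = 108.6262
Paasche component (current-period weights):
ΣP(t=1)Q(t=1) = 8×20 + 28×36 = 160 + 1008 = 1168
ΣP(t=0)Q(t=1) = 7×20 + 26×36 = 140 + 936 = 1076
P = 1168 / 1076 × 100 = 108.5502
Fisher = √(L × P) = √(108.6262 × 108.5502) = 108.5882

108.59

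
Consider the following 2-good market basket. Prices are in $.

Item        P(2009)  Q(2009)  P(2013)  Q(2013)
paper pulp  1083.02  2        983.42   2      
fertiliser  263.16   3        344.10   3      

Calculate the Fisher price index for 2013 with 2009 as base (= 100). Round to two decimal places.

101.48

Laspeyres component (base-period weights):
ΣP(2013)Q(2009) = 983.42×2 + 344.10×3 = 1966.84 + 1032.3 = 2999.14
ΣP(2009)Q(2009) = 1083.02×2 + 263.16×3 = 2166.04 + 789.48 = 2955.52
L = 2999.14 / 2955.52 × 100 = 101.4759
Paasche component (current-period weights):
ΣP(2013)Q(2013) = 983.42×2 + 344.10×3 = 1966.84 + 1032.3 = 2999.14
ΣP(2009)Q(2013) = 1083.02×2 + 263.16×3 = 2166.04 + 789.48 = 2955.52
P = 2999.14 / 2955.52 × 100 = 101.4759
Fisher = √(L × P) = √(101.4759 × 101.4759) = 101.4759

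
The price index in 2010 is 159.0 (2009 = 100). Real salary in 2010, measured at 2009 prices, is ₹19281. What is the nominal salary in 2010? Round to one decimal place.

Nominal = Real × (Index/100) = 19281 × (159.0/100)
        = 19281 × 1.590 = 30656.7900

30656.8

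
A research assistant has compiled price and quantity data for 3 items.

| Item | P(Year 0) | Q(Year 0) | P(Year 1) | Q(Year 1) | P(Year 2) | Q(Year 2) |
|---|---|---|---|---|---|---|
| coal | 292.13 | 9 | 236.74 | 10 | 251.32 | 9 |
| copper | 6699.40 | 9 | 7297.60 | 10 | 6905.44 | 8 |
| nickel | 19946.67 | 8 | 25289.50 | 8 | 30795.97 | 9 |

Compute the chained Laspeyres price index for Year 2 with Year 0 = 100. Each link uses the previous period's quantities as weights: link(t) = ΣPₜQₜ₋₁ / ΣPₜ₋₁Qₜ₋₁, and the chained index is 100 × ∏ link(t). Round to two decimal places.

Link Year 0→Year 1:
ΣP(Year 1)Q(Year 0) = 236.74×9 + 7297.60×9 + 25289.50×8 = 2130.66 + 65678.4 + 202316 = 270125.06
ΣP(Year 0)Q(Year 0) = 292.13×9 + 6699.40×9 + 19946.67×8 = 2629.17 + 60294.6 + 159573.36 = 222497.13
link = 270125.06/222497.13 = 1.214061
Link Year 1→Year 2:
ΣP(Year 2)Q(Year 1) = 251.32×10 + 6905.44×10 + 30795.97×8 = 2513.2 + 69054.4 + 246367.76 = 317935.36
ΣP(Year 1)Q(Year 1) = 236.74×10 + 7297.60×10 + 25289.50×8 = 2367.4 + 72976 + 202316 = 277659.4
link = 317935.36/277659.4 = 1.145055
Chained index = 100 × 1.214061 × 1.145055 = 139.0167

139.02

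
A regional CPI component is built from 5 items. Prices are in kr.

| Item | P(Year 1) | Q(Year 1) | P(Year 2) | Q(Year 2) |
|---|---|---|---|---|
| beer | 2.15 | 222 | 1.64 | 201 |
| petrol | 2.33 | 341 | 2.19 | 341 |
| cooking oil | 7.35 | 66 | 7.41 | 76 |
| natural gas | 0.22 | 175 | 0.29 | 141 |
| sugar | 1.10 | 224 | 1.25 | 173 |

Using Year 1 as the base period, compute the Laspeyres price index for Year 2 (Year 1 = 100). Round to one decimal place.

Laspeyres price index uses base-period quantities as weights.
ΣP(Year 2)·Q(Year 1) = 1.64×222 + 2.19×341 + 7.41×66 + 0.29×175 + 1.25×224 = 364.08 + 746.79 + 489.06 + 50.75 + 280 = 1930.68
ΣP(Year 1)·Q(Year 1) = 2.15×222 + 2.33×341 + 7.35×66 + 0.22×175 + 1.10×224 = 477.3 + 794.53 + 485.1 + 38.5 + 246.4 = 2041.83
Index = 1930.68 / 2041.83 × 100 = 94.5564

94.6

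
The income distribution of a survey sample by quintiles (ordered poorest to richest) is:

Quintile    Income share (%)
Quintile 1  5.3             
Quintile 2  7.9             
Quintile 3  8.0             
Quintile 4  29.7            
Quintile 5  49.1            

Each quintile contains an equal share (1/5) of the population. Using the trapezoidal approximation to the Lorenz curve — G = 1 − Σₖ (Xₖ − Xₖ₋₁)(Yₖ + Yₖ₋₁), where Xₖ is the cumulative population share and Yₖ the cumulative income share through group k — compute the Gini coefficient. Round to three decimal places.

Cumulative income shares Yₖ: 0.0530, 0.1320, 0.2120, 0.5090, 1.0000
Σ (Xₖ−Xₖ₋₁)(Yₖ+Yₖ₋₁) = (1/5)(0.0530+0.0000) + (1/5)(0.1320+0.0530) + (1/5)(0.2120+0.1320) + (1/5)(0.5090+0.2120) + (1/5)(1.0000+0.5090)
  = 0.0106 + 0.0370 + 0.0688 + 0.1442 + 0.3018 = 0.5624
G = 1 − 0.5624 = 0.4376

0.438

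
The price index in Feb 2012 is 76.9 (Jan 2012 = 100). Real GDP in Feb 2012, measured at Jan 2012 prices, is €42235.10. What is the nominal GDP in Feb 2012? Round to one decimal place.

32478.8

Nominal = Real × (Index/100) = 42235.10 × (76.9/100)
        = 42235.10 × 0.769 = 32478.7919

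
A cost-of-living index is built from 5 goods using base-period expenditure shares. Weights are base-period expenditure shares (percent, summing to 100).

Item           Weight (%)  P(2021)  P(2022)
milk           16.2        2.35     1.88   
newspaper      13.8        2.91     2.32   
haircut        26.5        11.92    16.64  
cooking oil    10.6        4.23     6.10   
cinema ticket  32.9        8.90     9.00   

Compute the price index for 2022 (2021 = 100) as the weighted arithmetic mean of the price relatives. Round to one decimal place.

109.5

milk: 16.2 × (1.88/2.35) = 16.2 × 0.800000 = 12.9600
newspaper: 13.8 × (2.32/2.91) = 13.8 × 0.797251 = 11.0021
haircut: 26.5 × (16.64/11.92) = 26.5 × 1.395973 = 36.9933
cooking oil: 10.6 × (6.10/4.23) = 10.6 × 1.442080 = 15.2861
cinema ticket: 32.9 × (9.00/8.90) = 32.9 × 1.011236 = 33.2697
Index = Σ wᵢ·(p₁ᵢ/p₀ᵢ) = 12.9600 + 11.0021 + 36.9933 + 15.2861 + 33.2697 = 109.5111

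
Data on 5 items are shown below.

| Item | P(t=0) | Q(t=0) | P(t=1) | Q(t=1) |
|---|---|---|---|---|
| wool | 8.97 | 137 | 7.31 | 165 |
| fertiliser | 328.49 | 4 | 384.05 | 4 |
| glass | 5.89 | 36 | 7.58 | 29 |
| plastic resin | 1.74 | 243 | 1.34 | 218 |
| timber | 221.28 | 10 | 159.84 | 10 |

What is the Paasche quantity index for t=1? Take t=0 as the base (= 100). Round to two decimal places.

Paasche quantity index uses current-period prices as weights.
ΣP(t=1)·Q(t=1) = 7.31×165 + 384.05×4 + 7.58×29 + 1.34×218 + 159.84×10 = 1206.15 + 1536.2 + 219.82 + 292.12 + 1598.4 = 4852.69
ΣP(t=1)·Q(t=0) = 7.31×137 + 384.05×4 + 7.58×36 + 1.34×243 + 159.84×10 = 1001.47 + 1536.2 + 272.88 + 325.62 + 1598.4 = 4734.57
Index = 4852.69 / 4734.57 × 100 = 102.4948

102.49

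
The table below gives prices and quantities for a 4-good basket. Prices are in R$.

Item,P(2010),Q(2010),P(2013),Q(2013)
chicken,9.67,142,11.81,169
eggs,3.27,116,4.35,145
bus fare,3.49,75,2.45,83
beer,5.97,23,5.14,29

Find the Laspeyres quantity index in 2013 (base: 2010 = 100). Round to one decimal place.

119.5

Laspeyres quantity index uses base-period prices as weights.
ΣP(2010)·Q(2013) = 9.67×169 + 3.27×145 + 3.49×83 + 5.97×29 = 1634.23 + 474.15 + 289.67 + 173.13 = 2571.18
ΣP(2010)·Q(2010) = 9.67×142 + 3.27×116 + 3.49×75 + 5.97×23 = 1373.14 + 379.32 + 261.75 + 137.31 = 2151.52
Index = 2571.18 / 2151.52 × 100 = 119.5053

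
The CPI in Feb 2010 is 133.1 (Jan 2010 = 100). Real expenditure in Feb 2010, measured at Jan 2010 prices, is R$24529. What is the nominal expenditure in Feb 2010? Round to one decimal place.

32648.1

Nominal = Real × (Index/100) = 24529 × (133.1/100)
        = 24529 × 1.331 = 32648.0990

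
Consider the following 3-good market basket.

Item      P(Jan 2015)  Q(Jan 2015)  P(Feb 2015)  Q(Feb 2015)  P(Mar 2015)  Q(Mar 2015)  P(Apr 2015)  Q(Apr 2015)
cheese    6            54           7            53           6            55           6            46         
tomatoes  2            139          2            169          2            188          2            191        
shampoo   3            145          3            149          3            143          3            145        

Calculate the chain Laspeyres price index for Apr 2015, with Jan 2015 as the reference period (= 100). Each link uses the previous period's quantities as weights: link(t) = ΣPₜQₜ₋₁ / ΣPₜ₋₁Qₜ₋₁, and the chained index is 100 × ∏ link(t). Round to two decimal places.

Link Jan 2015→Feb 2015:
ΣP(Feb 2015)Q(Jan 2015) = 7×54 + 2×139 + 3×145 = 378 + 278 + 435 = 1091
ΣP(Jan 2015)Q(Jan 2015) = 6×54 + 2×139 + 3×145 = 324 + 278 + 435 = 1037
link = 1091/1037 = 1.052073
Link Feb 2015→Mar 2015:
ΣP(Mar 2015)Q(Feb 2015) = 6×53 + 2×169 + 3×149 = 318 + 338 + 447 = 1103
ΣP(Feb 2015)Q(Feb 2015) = 7×53 + 2×169 + 3×149 = 371 + 338 + 447 = 1156
link = 1103/1156 = 0.954152
Link Mar 2015→Apr 2015:
ΣP(Apr 2015)Q(Mar 2015) = 6×55 + 2×188 + 3×143 = 330 + 376 + 429 = 1135
ΣP(Mar 2015)Q(Mar 2015) = 6×55 + 2×188 + 3×143 = 330 + 376 + 429 = 1135
link = 1135/1135 = 1.000000
Chained index = 100 × 1.052073 × 0.954152 × 1.000000 = 100.3838

100.38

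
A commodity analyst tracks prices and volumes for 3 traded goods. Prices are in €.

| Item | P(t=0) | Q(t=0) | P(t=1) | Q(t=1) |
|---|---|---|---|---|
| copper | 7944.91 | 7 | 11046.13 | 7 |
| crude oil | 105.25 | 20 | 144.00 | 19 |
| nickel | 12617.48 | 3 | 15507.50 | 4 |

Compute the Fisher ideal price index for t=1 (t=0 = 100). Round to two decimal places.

132.03

Laspeyres component (base-period weights):
ΣP(t=1)Q(t=0) = 11046.13×7 + 144.00×20 + 15507.50×3 = 77322.91 + 2880 + 46522.5 = 126725.41
ΣP(t=0)Q(t=0) = 7944.91×7 + 105.25×20 + 12617.48×3 = 55614.37 + 2105 + 37852.44 = 95571.81
L = 126725.41 / 95571.81 × 100 = 132.5971
Paasche component (current-period weights):
ΣP(t=1)Q(t=1) = 11046.13×7 + 144.00×19 + 15507.50×4 = 77322.91 + 2736 + 62030 = 142088.91
ΣP(t=0)Q(t=1) = 7944.91×7 + 105.25×19 + 12617.48×4 = 55614.37 + 1999.75 + 50469.92 = 108084.04
P = 142088.91 / 108084.04 × 100 = 131.4615
Fisher = √(L × P) = √(132.5971 × 131.4615) = 132.0281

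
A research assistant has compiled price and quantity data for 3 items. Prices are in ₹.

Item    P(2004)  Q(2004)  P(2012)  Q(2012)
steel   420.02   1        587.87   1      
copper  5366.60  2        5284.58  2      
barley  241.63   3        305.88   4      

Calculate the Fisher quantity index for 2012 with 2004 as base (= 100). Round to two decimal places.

102.28

Laspeyres component (base-period weights):
ΣP(2004)Q(2012) = 420.02×1 + 5366.60×2 + 241.63×4 = 420.02 + 10733.2 + 966.52 = 12119.74
ΣP(2004)Q(2004) = 420.02×1 + 5366.60×2 + 241.63×3 = 420.02 + 10733.2 + 724.89 = 11878.11
L = 12119.74 / 11878.11 × 100 = 102.0342
Paasche component (current-period weights):
ΣP(2012)Q(2012) = 587.87×1 + 5284.58×2 + 305.88×4 = 587.87 + 10569.16 + 1223.52 = 12380.55
ΣP(2012)Q(2004) = 587.87×1 + 5284.58×2 + 305.88×3 = 587.87 + 10569.16 + 917.64 = 12074.67
P = 12380.55 / 12074.67 × 100 = 102.5332
Fisher = √(L × P) = √(102.0342 × 102.5332) = 102.2834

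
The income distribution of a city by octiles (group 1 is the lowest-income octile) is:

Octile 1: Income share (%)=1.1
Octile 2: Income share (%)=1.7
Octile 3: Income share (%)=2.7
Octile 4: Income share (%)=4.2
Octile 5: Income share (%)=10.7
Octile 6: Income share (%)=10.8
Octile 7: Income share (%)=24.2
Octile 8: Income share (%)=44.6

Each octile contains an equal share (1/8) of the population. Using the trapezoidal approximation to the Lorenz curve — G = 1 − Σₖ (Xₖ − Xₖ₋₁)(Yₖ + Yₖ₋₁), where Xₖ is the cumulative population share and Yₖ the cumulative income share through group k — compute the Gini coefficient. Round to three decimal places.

Cumulative income shares Yₖ: 0.0110, 0.0280, 0.0550, 0.0970, 0.2040, 0.3120, 0.5540, 1.0000
Σ (Xₖ−Xₖ₋₁)(Yₖ+Yₖ₋₁) = (1/8)(0.0110+0.0000) + (1/8)(0.0280+0.0110) + (1/8)(0.0550+0.0280) + (1/8)(0.0970+0.0550) + (1/8)(0.2040+0.0970) + (1/8)(0.3120+0.2040) + (1/8)(0.5540+0.3120) + (1/8)(1.0000+0.5540)
  = 0.0014 + 0.0049 + 0.0104 + 0.0190 + 0.0376 + 0.0645 + 0.1083 + 0.1943 = 0.4403
G = 1 − 0.4403 = 0.5597

0.560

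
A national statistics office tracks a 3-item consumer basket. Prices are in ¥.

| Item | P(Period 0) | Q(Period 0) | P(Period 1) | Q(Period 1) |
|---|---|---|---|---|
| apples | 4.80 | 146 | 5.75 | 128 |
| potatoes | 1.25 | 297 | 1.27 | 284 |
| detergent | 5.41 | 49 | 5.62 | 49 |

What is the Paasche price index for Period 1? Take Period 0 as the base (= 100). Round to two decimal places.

Paasche price index uses current-period quantities as weights.
ΣP(Period 1)·Q(Period 1) = 5.75×128 + 1.27×284 + 5.62×49 = 736 + 360.68 + 275.38 = 1372.06
ΣP(Period 0)·Q(Period 1) = 4.80×128 + 1.25×284 + 5.41×49 = 614.4 + 355 + 265.09 = 1234.49
Index = 1372.06 / 1234.49 × 100 = 111.1439

111.14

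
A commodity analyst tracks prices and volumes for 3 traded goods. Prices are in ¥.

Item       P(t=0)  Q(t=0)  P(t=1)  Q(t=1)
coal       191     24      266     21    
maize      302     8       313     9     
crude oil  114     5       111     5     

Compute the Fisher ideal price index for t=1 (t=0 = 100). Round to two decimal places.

123.73

Laspeyres component (base-period weights):
ΣP(t=1)Q(t=0) = 266×24 + 313×8 + 111×5 = 6384 + 2504 + 555 = 9443
ΣP(t=0)Q(t=0) = 191×24 + 302×8 + 114×5 = 4584 + 2416 + 570 = 7570
L = 9443 / 7570 × 100 = 124.7424
Paasche component (current-period weights):
ΣP(t=1)Q(t=1) = 266×21 + 313×9 + 111×5 = 5586 + 2817 + 555 = 8958
ΣP(t=0)Q(t=1) = 191×21 + 302×9 + 114×5 = 4011 + 2718 + 570 = 7299
P = 8958 / 7299 × 100 = 122.7291
Fisher = √(L × P) = √(124.7424 × 122.7291) = 123.7317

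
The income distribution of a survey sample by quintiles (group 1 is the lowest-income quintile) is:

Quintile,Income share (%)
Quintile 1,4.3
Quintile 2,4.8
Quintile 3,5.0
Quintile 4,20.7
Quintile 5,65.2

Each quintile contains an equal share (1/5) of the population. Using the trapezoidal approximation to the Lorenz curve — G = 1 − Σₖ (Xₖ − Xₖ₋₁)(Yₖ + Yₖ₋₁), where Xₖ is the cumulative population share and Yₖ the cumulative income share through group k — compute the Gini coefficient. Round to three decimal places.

0.551

Cumulative income shares Yₖ: 0.0430, 0.0910, 0.1410, 0.3480, 1.0000
Σ (Xₖ−Xₖ₋₁)(Yₖ+Yₖ₋₁) = (1/5)(0.0430+0.0000) + (1/5)(0.0910+0.0430) + (1/5)(0.1410+0.0910) + (1/5)(0.3480+0.1410) + (1/5)(1.0000+0.3480)
  = 0.0086 + 0.0268 + 0.0464 + 0.0978 + 0.2696 = 0.4492
G = 1 − 0.4492 = 0.5508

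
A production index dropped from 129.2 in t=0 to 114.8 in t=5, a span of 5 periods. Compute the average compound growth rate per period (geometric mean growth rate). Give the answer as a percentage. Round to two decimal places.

Growth factor = (114.8/129.2)^(1/5) = (0.888545)^(1/5) = 0.976643
Growth rate = 0.976643 − 1 = -0.023357 = -2.3357%

-2.34%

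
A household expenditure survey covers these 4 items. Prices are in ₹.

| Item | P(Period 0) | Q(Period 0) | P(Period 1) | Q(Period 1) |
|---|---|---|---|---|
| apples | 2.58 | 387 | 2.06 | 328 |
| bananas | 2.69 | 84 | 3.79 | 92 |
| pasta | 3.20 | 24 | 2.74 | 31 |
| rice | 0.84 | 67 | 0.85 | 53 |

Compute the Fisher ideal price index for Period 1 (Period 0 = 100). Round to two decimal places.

Laspeyres component (base-period weights):
ΣP(Period 1)Q(Period 0) = 2.06×387 + 3.79×84 + 2.74×24 + 0.85×67 = 797.22 + 318.36 + 65.76 + 56.95 = 1238.29
ΣP(Period 0)Q(Period 0) = 2.58×387 + 2.69×84 + 3.20×24 + 0.84×67 = 998.46 + 225.96 + 76.8 + 56.28 = 1357.5
L = 1238.29 / 1357.5 × 100 = 91.2184
Paasche component (current-period weights):
ΣP(Period 1)Q(Period 1) = 2.06×328 + 3.79×92 + 2.74×31 + 0.85×53 = 675.68 + 348.68 + 84.94 + 45.05 = 1154.35
ΣP(Period 0)Q(Period 1) = 2.58×328 + 2.69×92 + 3.20×31 + 0.84×53 = 846.24 + 247.48 + 99.2 + 44.52 = 1237.44
P = 1154.35 / 1237.44 × 100 = 93.2853
Fisher = √(L × P) = √(91.2184 × 93.2853) = 92.2461

92.25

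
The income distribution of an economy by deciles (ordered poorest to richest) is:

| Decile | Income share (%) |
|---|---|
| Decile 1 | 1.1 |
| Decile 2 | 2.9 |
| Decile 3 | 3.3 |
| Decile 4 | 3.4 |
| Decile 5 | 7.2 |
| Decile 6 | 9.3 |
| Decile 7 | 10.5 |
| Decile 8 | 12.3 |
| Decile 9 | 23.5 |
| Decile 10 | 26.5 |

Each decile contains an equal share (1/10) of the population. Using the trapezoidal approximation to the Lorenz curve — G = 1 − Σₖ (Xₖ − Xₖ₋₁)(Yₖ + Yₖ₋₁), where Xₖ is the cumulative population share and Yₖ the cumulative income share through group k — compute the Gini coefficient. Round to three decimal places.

Cumulative income shares Yₖ: 0.0110, 0.0400, 0.0730, 0.1070, 0.1790, 0.2720, 0.3770, 0.5000, 0.7350, 1.0000
Σ (Xₖ−Xₖ₋₁)(Yₖ+Yₖ₋₁) = (1/10)(0.0110+0.0000) + (1/10)(0.0400+0.0110) + (1/10)(0.0730+0.0400) + (1/10)(0.1070+0.0730) + (1/10)(0.1790+0.1070) + (1/10)(0.2720+0.1790) + (1/10)(0.3770+0.2720) + (1/10)(0.5000+0.3770) + (1/10)(0.7350+0.5000) + (1/10)(1.0000+0.7350)
  = 0.0011 + 0.0051 + 0.0113 + 0.0180 + 0.0286 + 0.0451 + 0.0649 + 0.0877 + 0.1235 + 0.1735 = 0.5588
G = 1 − 0.5588 = 0.4412

0.441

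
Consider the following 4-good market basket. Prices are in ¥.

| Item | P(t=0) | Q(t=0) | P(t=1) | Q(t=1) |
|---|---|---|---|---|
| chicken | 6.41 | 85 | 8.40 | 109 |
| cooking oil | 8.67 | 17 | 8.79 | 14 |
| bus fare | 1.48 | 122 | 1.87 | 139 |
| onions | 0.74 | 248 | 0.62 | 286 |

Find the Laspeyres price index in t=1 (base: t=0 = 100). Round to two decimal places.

Laspeyres price index uses base-period quantities as weights.
ΣP(t=1)·Q(t=0) = 8.40×85 + 8.79×17 + 1.87×122 + 0.62×248 = 714 + 149.43 + 228.14 + 153.76 = 1245.33
ΣP(t=0)·Q(t=0) = 6.41×85 + 8.67×17 + 1.48×122 + 0.74×248 = 544.85 + 147.39 + 180.56 + 183.52 = 1056.32
Index = 1245.33 / 1056.32 × 100 = 117.8933

117.89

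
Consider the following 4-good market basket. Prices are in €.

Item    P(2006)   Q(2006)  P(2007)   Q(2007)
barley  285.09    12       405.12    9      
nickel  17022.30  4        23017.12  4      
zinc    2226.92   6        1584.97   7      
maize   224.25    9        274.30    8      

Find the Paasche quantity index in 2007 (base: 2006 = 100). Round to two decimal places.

Paasche quantity index uses current-period prices as weights.
ΣP(2007)·Q(2007) = 405.12×9 + 23017.12×4 + 1584.97×7 + 274.30×8 = 3646.08 + 92068.48 + 11094.79 + 2194.4 = 109003.75
ΣP(2007)·Q(2006) = 405.12×12 + 23017.12×4 + 1584.97×6 + 274.30×9 = 4861.44 + 92068.48 + 9509.82 + 2468.7 = 108908.44
Index = 109003.75 / 108908.44 × 100 = 100.0875

100.09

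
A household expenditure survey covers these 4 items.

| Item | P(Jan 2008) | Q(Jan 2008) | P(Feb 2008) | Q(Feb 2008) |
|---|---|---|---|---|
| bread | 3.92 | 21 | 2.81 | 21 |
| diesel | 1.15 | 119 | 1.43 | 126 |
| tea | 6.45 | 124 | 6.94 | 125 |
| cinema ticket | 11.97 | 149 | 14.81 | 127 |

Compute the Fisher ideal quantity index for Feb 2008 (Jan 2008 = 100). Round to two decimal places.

90.88

Laspeyres component (base-period weights):
ΣP(Jan 2008)Q(Feb 2008) = 3.92×21 + 1.15×126 + 6.45×125 + 11.97×127 = 82.32 + 144.9 + 806.25 + 1520.19 = 2553.66
ΣP(Jan 2008)Q(Jan 2008) = 3.92×21 + 1.15×119 + 6.45×124 + 11.97×149 = 82.32 + 136.85 + 799.8 + 1783.53 = 2802.5
L = 2553.66 / 2802.5 × 100 = 91.1208
Paasche component (current-period weights):
ΣP(Feb 2008)Q(Feb 2008) = 2.81×21 + 1.43×126 + 6.94×125 + 14.81×127 = 59.01 + 180.18 + 867.5 + 1880.87 = 2987.56
ΣP(Feb 2008)Q(Jan 2008) = 2.81×21 + 1.43×119 + 6.94×124 + 14.81×149 = 59.01 + 170.17 + 860.56 + 2206.69 = 3296.43
P = 2987.56 / 3296.43 × 100 = 90.6302
Fisher = √(L × P) = √(91.1208 × 90.6302) = 90.8751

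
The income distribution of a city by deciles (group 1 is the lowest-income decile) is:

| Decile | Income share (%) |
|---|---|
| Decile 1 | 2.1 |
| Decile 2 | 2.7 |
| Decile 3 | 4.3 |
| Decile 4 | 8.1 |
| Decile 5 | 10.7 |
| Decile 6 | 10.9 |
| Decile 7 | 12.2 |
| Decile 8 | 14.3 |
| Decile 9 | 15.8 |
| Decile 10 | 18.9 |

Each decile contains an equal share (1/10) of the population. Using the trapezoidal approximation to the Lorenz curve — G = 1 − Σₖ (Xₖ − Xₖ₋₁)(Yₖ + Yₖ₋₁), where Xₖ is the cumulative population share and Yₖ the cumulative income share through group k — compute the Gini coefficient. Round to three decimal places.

Cumulative income shares Yₖ: 0.0210, 0.0480, 0.0910, 0.1720, 0.2790, 0.3880, 0.5100, 0.6530, 0.8110, 1.0000
Σ (Xₖ−Xₖ₋₁)(Yₖ+Yₖ₋₁) = (1/10)(0.0210+0.0000) + (1/10)(0.0480+0.0210) + (1/10)(0.0910+0.0480) + (1/10)(0.1720+0.0910) + (1/10)(0.2790+0.1720) + (1/10)(0.3880+0.2790) + (1/10)(0.5100+0.3880) + (1/10)(0.6530+0.5100) + (1/10)(0.8110+0.6530) + (1/10)(1.0000+0.8110)
  = 0.0021 + 0.0069 + 0.0139 + 0.0263 + 0.0451 + 0.0667 + 0.0898 + 0.1163 + 0.1464 + 0.1811 = 0.6946
G = 1 − 0.6946 = 0.3054

0.305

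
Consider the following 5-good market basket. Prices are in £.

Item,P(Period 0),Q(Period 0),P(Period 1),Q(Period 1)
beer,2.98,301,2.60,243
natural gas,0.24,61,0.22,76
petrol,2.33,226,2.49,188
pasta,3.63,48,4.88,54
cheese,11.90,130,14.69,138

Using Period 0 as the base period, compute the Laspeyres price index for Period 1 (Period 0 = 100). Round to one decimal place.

Laspeyres price index uses base-period quantities as weights.
ΣP(Period 1)·Q(Period 0) = 2.60×301 + 0.22×61 + 2.49×226 + 4.88×48 + 14.69×130 = 782.6 + 13.42 + 562.74 + 234.24 + 1909.7 = 3502.7
ΣP(Period 0)·Q(Period 0) = 2.98×301 + 0.24×61 + 2.33×226 + 3.63×48 + 11.90×130 = 896.98 + 14.64 + 526.58 + 174.24 + 1547 = 3159.44
Index = 3502.7 / 3159.44 × 100 = 110.8646

110.9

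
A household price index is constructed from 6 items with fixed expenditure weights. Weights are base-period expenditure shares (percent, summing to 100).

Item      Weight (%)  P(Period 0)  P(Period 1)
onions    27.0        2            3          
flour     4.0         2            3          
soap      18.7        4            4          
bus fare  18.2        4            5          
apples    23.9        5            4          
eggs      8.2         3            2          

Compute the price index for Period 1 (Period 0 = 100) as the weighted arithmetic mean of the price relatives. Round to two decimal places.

112.54

onions: 27.0 × (3/2) = 27.0 × 1.500000 = 40.5000
flour: 4.0 × (3/2) = 4.0 × 1.500000 = 6.0000
soap: 18.7 × (4/4) = 18.7 × 1.000000 = 18.7000
bus fare: 18.2 × (5/4) = 18.2 × 1.250000 = 22.7500
apples: 23.9 × (4/5) = 23.9 × 0.800000 = 19.1200
eggs: 8.2 × (2/3) = 8.2 × 0.666667 = 5.4667
Index = Σ wᵢ·(p₁ᵢ/p₀ᵢ) = 40.5000 + 6.0000 + 18.7000 + 22.7500 + 19.1200 + 5.4667 = 112.5367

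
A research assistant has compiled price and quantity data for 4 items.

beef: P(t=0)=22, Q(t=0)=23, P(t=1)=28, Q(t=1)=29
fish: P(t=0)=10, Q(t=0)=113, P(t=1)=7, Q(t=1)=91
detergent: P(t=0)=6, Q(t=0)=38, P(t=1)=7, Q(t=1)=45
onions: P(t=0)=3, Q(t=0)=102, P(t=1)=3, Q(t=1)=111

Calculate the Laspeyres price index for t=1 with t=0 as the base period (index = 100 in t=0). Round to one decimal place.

Laspeyres price index uses base-period quantities as weights.
ΣP(t=1)·Q(t=0) = 28×23 + 7×113 + 7×38 + 3×102 = 644 + 791 + 266 + 306 = 2007
ΣP(t=0)·Q(t=0) = 22×23 + 10×113 + 6×38 + 3×102 = 506 + 1130 + 228 + 306 = 2170
Index = 2007 / 2170 × 100 = 92.4885

92.5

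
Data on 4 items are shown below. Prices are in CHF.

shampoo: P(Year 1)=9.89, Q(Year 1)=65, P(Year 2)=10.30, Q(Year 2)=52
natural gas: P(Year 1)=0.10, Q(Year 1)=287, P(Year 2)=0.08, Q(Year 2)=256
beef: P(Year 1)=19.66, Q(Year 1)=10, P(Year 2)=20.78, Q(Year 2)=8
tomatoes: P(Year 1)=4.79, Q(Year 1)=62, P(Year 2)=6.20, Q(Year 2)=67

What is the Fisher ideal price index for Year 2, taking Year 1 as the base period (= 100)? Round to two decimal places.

Laspeyres component (base-period weights):
ΣP(Year 2)Q(Year 1) = 10.30×65 + 0.08×287 + 20.78×10 + 6.20×62 = 669.5 + 22.96 + 207.8 + 384.4 = 1284.66
ΣP(Year 1)Q(Year 1) = 9.89×65 + 0.10×287 + 19.66×10 + 4.79×62 = 642.85 + 28.7 + 196.6 + 296.98 = 1165.13
L = 1284.66 / 1165.13 × 100 = 110.2589
Paasche component (current-period weights):
ΣP(Year 2)Q(Year 2) = 10.30×52 + 0.08×256 + 20.78×8 + 6.20×67 = 535.6 + 20.48 + 166.24 + 415.4 = 1137.72
ΣP(Year 1)Q(Year 2) = 9.89×52 + 0.10×256 + 19.66×8 + 4.79×67 = 514.28 + 25.6 + 157.28 + 320.93 = 1018.09
P = 1137.72 / 1018.09 × 100 = 111.7504
Fisher = √(L × P) = √(110.2589 × 111.7504) = 111.0022

111.00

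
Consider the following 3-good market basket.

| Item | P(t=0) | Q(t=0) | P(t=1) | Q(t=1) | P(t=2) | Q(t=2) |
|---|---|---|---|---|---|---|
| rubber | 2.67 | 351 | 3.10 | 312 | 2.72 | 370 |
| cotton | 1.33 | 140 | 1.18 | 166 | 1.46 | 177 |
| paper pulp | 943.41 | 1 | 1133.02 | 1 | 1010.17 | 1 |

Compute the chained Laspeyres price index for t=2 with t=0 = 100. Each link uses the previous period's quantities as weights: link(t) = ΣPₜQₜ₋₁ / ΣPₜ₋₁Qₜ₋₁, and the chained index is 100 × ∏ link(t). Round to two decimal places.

105.66

Link t=0→t=1:
ΣP(t=1)Q(t=0) = 3.10×351 + 1.18×140 + 1133.02×1 = 1088.1 + 165.2 + 1133.02 = 2386.32
ΣP(t=0)Q(t=0) = 2.67×351 + 1.33×140 + 943.41×1 = 937.17 + 186.2 + 943.41 = 2066.78
link = 2386.32/2066.78 = 1.154608
Link t=1→t=2:
ΣP(t=2)Q(t=1) = 2.72×312 + 1.46×166 + 1010.17×1 = 848.64 + 242.36 + 1010.17 = 2101.17
ΣP(t=1)Q(t=1) = 3.10×312 + 1.18×166 + 1133.02×1 = 967.2 + 195.88 + 1133.02 = 2296.1
link = 2101.17/2296.1 = 0.915104
Chained index = 100 × 1.154608 × 0.915104 = 105.6586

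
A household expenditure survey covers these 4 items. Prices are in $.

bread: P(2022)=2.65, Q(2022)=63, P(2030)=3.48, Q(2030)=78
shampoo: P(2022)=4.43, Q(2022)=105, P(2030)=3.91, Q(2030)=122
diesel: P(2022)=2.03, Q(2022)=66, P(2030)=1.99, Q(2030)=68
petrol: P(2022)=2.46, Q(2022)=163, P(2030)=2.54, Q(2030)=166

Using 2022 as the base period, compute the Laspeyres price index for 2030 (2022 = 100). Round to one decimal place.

Laspeyres price index uses base-period quantities as weights.
ΣP(2030)·Q(2022) = 3.48×63 + 3.91×105 + 1.99×66 + 2.54×163 = 219.24 + 410.55 + 131.34 + 414.02 = 1175.15
ΣP(2022)·Q(2022) = 2.65×63 + 4.43×105 + 2.03×66 + 2.46×163 = 166.95 + 465.15 + 133.98 + 400.98 = 1167.06
Index = 1175.15 / 1167.06 × 100 = 100.6932

100.7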